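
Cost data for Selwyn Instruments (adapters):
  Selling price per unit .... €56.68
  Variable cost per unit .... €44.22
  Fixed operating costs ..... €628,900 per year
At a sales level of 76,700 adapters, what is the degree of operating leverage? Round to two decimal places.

Contribution at this volume is 76,700 × €12.46 = €955,682.00.
Subtracting fixed costs: EBIT = €955,682.00 − €628,900 = €326,782.00.
DOL = contribution ÷ EBIT = €955,682.00 ÷ €326,782.00 = 2.9245.

2.92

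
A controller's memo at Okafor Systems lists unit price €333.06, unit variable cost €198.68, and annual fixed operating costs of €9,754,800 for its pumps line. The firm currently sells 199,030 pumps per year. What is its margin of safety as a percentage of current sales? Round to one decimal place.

63.5%

Unit CM = price − variable cost = €333.06 − €198.68 = €134.38. Break-even units = €9,754,800 ÷ €134.38 = 72,591.16; break-even revenue = 72,591.16 × €333.06 = €24,177,211.55.
Actual sales revenue = 199,030 × €333.06 = €66,288,931.80.
Margin of safety = (€66,288,931.80 − €24,177,211.55) ÷ €66,288,931.80 = 63.5%.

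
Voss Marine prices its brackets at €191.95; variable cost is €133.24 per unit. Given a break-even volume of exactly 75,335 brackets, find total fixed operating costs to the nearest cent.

Unit CM = price − variable cost = €191.95 − €133.24 = €58.71.
Fixed costs = break-even units × CM = 75,335 × €58.71 = €4,422,917.85.

€4,422,917.85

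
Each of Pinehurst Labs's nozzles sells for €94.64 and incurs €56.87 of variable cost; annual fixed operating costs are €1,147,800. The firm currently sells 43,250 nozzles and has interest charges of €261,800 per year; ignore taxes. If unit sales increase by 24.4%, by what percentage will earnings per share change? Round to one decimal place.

Contribution at this volume is 43,250 × €37.77 = €1,633,552.50.
Operating income = contribution − fixed costs = €1,633,552.50 − €1,147,800 = €485,752.50.
After interest of €261,800.00, pre-tax earnings = €223,952.50.
Degree of combined leverage = contribution ÷ (EBIT − I) = €1,633,552.50 ÷ €223,952.50 = 7.2942.
EPS therefore changes by 7.2942 × (+24.4%) = +178.0%.

+178.0%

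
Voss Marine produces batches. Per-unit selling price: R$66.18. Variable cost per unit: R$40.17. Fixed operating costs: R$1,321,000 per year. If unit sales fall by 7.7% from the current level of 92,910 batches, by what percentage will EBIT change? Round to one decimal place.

Contribution at this volume is 92,910 × R$26.01 = R$2,416,589.10.
Subtracting fixed costs: EBIT = R$2,416,589.10 − R$1,321,000 = R$1,095,589.10.
So DOL = total CM / EBIT = R$2,416,589.10 / R$1,095,589.10 = 2.2057.
Operating income changes by 2.2057 × -7.7% = -17.0%.

-17.0%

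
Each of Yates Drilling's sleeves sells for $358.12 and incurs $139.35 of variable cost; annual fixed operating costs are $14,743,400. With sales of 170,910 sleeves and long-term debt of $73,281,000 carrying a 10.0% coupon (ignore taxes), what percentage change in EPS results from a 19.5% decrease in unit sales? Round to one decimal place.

Contribution at this volume is 170,910 × $218.77 = $37,389,980.70.
Subtracting fixed costs: EBIT = $37,389,980.70 − $14,743,400 = $22,646,580.70.
Interest = $7,328,100.00, so EBIT − I = $15,318,480.70.
DCL = total CM / (EBIT − I) = $37,389,980.70 / $15,318,480.70 = 2.4408.
EPS therefore changes by 2.4408 × (-19.5%) = -47.6%.

-47.6%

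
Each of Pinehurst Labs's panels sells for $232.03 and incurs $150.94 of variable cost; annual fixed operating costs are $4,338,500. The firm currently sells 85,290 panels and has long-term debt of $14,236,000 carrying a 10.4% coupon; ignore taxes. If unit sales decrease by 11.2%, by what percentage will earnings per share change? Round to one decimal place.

-70.6%

Contribution at this volume is 85,290 × $81.09 = $6,916,166.10.
EBIT = $6,916,166.10 − $4,338,500 = $2,577,666.10.
After interest of $1,480,544.00, pre-tax earnings = $1,097,122.10.
Degree of combined leverage = contribution ÷ (EBIT − I) = $6,916,166.10 ÷ $1,097,122.10 = 6.3039.
EPS therefore changes by 6.3039 × (-11.2%) = -70.6%.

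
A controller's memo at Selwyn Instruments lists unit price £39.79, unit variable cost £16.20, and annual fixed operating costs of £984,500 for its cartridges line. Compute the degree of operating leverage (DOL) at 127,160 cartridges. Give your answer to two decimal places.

1.49

At 127,160 units, contribution = 127,160 × £23.59 = £2,999,704.40.
Operating income = contribution − fixed costs = £2,999,704.40 − £984,500 = £2,015,204.40.
Degree of operating leverage = £2,999,704.40 / £2,015,204.40 = 1.4885.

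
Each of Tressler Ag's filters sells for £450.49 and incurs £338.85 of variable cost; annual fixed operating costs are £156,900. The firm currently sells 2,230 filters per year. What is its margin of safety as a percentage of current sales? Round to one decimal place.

Unit CM = price − variable cost = £450.49 − £338.85 = £111.64. Break-even units = £156,900 ÷ £111.64 = 1,405.41; break-even revenue = 1,405.41 × £450.49 = £633,123.26.
Actual sales revenue = 2,230 × £450.49 = £1,004,592.70.
Margin of safety = (£1,004,592.70 − £633,123.26) ÷ £1,004,592.70 = 37.0%.

37.0%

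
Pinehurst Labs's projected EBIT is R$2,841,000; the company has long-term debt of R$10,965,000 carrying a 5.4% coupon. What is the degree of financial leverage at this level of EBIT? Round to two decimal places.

Interest = R$592,110.00.
Degree of financial leverage = EBIT / (EBIT − interest) = R$2,841,000 / R$2,248,890.00 = 1.2633.

1.26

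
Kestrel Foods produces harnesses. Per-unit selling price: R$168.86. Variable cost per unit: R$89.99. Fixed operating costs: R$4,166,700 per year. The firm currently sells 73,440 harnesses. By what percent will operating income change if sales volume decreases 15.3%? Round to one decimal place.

-54.5%

Contribution at this volume is 73,440 × R$78.87 = R$5,792,212.80.
Subtracting fixed costs: EBIT = R$5,792,212.80 − R$4,166,700 = R$1,625,512.80.
Degree of operating leverage = R$5,792,212.80 / R$1,625,512.80 = 3.5633.
So EBIT moves 3.5633 × (-15.3%) = -54.5%.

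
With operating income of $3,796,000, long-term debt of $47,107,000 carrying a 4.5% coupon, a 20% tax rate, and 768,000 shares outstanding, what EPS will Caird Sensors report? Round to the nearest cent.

Interest = $2,119,815.00, so EBT = $3,796,000 − $2,119,815.00 = $1,676,185.00.
Net income = $1,676,185.00 × (1 − 0.20) = $1,340,948.00.
Per share: $1,340,948.00 / 768,000 shares = $1.75.

$1.75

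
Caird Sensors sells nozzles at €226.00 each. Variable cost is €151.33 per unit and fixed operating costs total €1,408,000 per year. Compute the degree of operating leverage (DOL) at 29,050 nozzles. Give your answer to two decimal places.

2.85

Total contribution margin = 29,050 × €74.67 = €2,169,163.50.
EBIT = €2,169,163.50 − €1,408,000 = €761,163.50.
So DOL = total CM / EBIT = €2,169,163.50 / €761,163.50 = 2.8498.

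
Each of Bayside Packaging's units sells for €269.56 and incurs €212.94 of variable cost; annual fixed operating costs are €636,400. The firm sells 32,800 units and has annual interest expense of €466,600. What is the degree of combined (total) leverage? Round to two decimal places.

2.46

At 32,800 units, contribution = 32,800 × €56.62 = €1,857,136.00.
Subtracting fixed costs: EBIT = €1,857,136.00 − €636,400 = €1,220,736.00. Interest = €466,600.00.
DOL = €1,857,136.00 ÷ €1,220,736.00 = 1.5213; DFL = €1,220,736.00 ÷ €754,136.00 = 1.6187.
Combined leverage = 1.5213 × 1.6187 = 2.4625.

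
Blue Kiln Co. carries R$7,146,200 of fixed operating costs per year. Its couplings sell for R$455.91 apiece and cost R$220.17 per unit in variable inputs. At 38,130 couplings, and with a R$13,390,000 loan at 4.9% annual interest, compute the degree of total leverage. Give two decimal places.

Total contribution margin = 38,130 × R$235.74 = R$8,988,766.20.
Subtracting fixed costs: EBIT = R$8,988,766.20 − R$7,146,200 = R$1,842,566.20. Interest = R$656,110.00.
DOL = R$8,988,766.20 ÷ R$1,842,566.20 = 4.8784; DFL = R$1,842,566.20 ÷ R$1,186,456.20 = 1.5530.
DCL = DOL × DFL = 4.8784 × 1.5530 = 7.5762.

7.58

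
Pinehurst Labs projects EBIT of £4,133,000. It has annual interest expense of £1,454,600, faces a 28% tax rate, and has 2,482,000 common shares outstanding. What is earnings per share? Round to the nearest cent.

£0.78

Interest = £1,454,600.00, so EBT = £4,133,000 − £1,454,600.00 = £2,678,400.00.
After tax at 28%: net income = £2,678,400.00 × 0.72 = £1,928,448.00.
EPS = £1,928,448.00 ÷ 2,482,000 = £0.78.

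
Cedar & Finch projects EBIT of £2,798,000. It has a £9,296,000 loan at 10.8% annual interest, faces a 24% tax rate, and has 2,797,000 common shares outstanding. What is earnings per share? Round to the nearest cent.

£0.49

Interest = £1,003,968.00, so EBT = £2,798,000 − £1,003,968.00 = £1,794,032.00.
After tax at 24%: net income = £1,794,032.00 × 0.76 = £1,363,464.32.
EPS = £1,363,464.32 ÷ 2,797,000 = £0.49.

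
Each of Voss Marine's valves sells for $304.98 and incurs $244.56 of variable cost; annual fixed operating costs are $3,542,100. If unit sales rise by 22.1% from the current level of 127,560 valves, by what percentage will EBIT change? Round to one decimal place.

+40.9%

Contribution at this volume is 127,560 × $60.42 = $7,707,175.20.
Operating income = contribution − fixed costs = $7,707,175.20 − $3,542,100 = $4,165,075.20.
Degree of operating leverage = $7,707,175.20 / $4,165,075.20 = 1.8504.
Operating income changes by 1.8504 × +22.1% = +40.9%.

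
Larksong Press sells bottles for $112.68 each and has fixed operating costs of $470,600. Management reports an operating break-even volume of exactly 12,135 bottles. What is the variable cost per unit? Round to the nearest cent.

Contribution per unit must be FC / Q = $470,600 / 12,135 = $38.7804.
Variable cost per unit = $112.68 − $38.7804 = $73.90.

$73.90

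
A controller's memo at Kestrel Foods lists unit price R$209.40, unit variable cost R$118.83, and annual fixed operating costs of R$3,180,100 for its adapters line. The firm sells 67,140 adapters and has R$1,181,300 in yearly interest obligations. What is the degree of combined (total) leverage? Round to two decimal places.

Contribution at this volume is 67,140 × R$90.57 = R$6,080,869.80.
EBIT = R$6,080,869.80 − R$3,180,100 = R$2,900,769.80. Interest = R$1,181,300.00, so EBIT − I = R$1,719,469.80.
Degree of total leverage = total CM / (EBIT − interest) = R$6,080,869.80 / R$1,719,469.80 = 3.5365.

3.54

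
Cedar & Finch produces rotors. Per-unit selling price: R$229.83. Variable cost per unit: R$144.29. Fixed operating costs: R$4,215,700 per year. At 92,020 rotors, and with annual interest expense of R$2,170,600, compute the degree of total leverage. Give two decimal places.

5.30

At 92,020 units, contribution = 92,020 × R$85.54 = R$7,871,390.80.
Operating income = contribution − fixed costs = R$7,871,390.80 − R$4,215,700 = R$3,655,690.80. Interest = R$2,170,600.00.
DOL = R$7,871,390.80 ÷ R$3,655,690.80 = 2.1532; DFL = R$3,655,690.80 ÷ R$1,485,090.80 = 2.4616.
Combined leverage = 2.1532 × 2.4616 = 5.3003.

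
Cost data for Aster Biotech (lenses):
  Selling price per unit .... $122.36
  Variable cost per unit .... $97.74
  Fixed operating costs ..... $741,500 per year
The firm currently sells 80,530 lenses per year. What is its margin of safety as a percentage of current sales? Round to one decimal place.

62.6%

Contribution margin per unit = $122.36 − $97.74 = $24.62. Break-even units = $741,500 ÷ $24.62 = 30,117.79; break-even revenue = 30,117.79 × $122.36 = $3,685,212.84.
Current sales = 80,530 × $122.36 = $9,853,650.80.
Margin of safety = ($9,853,650.80 − $3,685,212.84) ÷ $9,853,650.80 = 62.6%.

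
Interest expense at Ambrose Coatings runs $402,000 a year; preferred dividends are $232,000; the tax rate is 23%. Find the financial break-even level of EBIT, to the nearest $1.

$703,299

Preferred dividends are paid after tax, so their pre-tax equivalent is $232,000 ÷ (1 − 0.23) = $301,298.70.
EPS = 0 when EBIT covers interest plus the pre-tax preferred burden: $402,000 + $301,298.70 = $703,298.70.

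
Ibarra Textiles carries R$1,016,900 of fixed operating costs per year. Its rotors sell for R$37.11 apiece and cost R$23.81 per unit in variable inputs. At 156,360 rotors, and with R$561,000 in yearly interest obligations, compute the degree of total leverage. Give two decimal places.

At 156,360 units, contribution = 156,360 × R$13.30 = R$2,079,588.00.
Operating income = contribution − fixed costs = R$2,079,588.00 − R$1,016,900 = R$1,062,688.00. Interest = R$561,000.00, so EBIT − I = R$501,688.00.
DCL = contribution ÷ (EBIT − I) = R$2,079,588.00 ÷ R$501,688.00 = 4.1452.

4.15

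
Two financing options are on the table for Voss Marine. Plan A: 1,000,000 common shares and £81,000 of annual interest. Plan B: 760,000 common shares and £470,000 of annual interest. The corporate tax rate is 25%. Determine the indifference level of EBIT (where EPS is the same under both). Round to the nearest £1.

At indifference, (EBIT − 81,000)(1 − t)/1,000,000 = (EBIT − 470,000)(1 − t)/760,000.
The (1 − t) factor cancels: (EBIT − 81,000) × 760,000 = (EBIT − 470,000) × 1,000,000.
Solving, EBIT = (470,000·1,000,000 − 81,000·760,000) / (1,000,000 − 760,000) = 408,440,000,000 / 240,000 = 1,701,833.33.

£1,701,833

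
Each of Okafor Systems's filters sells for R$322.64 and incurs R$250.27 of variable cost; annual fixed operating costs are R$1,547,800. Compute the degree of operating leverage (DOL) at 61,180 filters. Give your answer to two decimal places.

1.54

Total contribution margin = 61,180 × R$72.37 = R$4,427,596.60.
Subtracting fixed costs: EBIT = R$4,427,596.60 − R$1,547,800 = R$2,879,796.60.
DOL = contribution ÷ EBIT = R$4,427,596.60 ÷ R$2,879,796.60 = 1.5375.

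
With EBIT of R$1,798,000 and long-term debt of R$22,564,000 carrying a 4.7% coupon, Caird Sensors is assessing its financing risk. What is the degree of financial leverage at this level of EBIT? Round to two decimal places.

Interest = R$1,060,508.00.
DFL = EBIT ÷ (EBIT − I) = R$1,798,000 ÷ (R$1,798,000 − R$1,060,508.00) = R$1,798,000 ÷ R$737,492.00 = 2.4380.

2.44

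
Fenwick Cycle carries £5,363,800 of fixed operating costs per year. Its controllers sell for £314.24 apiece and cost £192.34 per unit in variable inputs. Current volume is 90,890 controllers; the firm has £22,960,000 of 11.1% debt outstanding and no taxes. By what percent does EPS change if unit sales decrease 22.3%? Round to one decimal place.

At 90,890 units, contribution = 90,890 × £121.90 = £11,079,491.00.
Operating income = contribution − fixed costs = £11,079,491.00 − £5,363,800 = £5,715,691.00.
Interest = £2,548,560.00, so EBIT − I = £3,167,131.00.
DCL = total CM / (EBIT − I) = £11,079,491.00 / £3,167,131.00 = 3.4983.
EPS therefore changes by 3.4983 × (-22.3%) = -78.0%.

-78.0%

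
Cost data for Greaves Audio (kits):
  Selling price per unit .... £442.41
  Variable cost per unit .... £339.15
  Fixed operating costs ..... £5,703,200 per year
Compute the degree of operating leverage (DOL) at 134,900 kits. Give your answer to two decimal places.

1.69

Total contribution margin = 134,900 × £103.26 = £13,929,774.00.
Operating income = contribution − fixed costs = £13,929,774.00 − £5,703,200 = £8,226,574.00.
So DOL = total CM / EBIT = £13,929,774.00 / £8,226,574.00 = 1.6933.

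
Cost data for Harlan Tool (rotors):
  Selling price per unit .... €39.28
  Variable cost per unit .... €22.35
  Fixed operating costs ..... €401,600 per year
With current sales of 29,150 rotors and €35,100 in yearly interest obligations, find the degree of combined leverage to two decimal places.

Contribution at this volume is 29,150 × €16.93 = €493,509.50.
EBIT = €493,509.50 − €401,600 = €91,909.50. Interest = €35,100.00.
DOL = €493,509.50 ÷ €91,909.50 = 5.3695; DFL = €91,909.50 ÷ €56,809.50 = 1.6179.
Combined leverage = 5.3695 × 1.6179 = 8.6873.

8.69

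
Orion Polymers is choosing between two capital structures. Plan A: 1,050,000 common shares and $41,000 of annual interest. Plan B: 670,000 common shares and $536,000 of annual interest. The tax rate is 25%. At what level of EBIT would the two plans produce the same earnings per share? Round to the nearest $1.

$1,408,763

Set EPS_A = EPS_B: (EBIT − $41,000)(1 − 0.25) ÷ 1,050,000 = (EBIT − $536,000)(1 − 0.25) ÷ 670,000.
Cancelling (1 − t) and cross-multiplying: 670,000·(EBIT − 41,000) = 1,050,000·(EBIT − 536,000).
EBIT × (1,050,000 − 670,000) = 536,000 × 1,050,000 − 41,000 × 670,000 = 535,330,000,000, so EBIT = 535,330,000,000 ÷ 380,000 = 1,408,763.16.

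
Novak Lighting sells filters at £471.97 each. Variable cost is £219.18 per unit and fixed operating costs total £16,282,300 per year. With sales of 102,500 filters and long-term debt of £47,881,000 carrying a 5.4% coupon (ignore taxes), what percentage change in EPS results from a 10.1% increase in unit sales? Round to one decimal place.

At 102,500 units, contribution = 102,500 × £252.79 = £25,910,975.00.
Subtracting fixed costs: EBIT = £25,910,975.00 − £16,282,300 = £9,628,675.00.
Interest = £2,585,574.00, so EBIT − I = £7,043,101.00.
DCL = total CM / (EBIT − I) = £25,910,975.00 / £7,043,101.00 = 3.6789.
%ΔEPS = DCL × %ΔSales = 3.6789 × +10.1% = +37.2%.

+37.2%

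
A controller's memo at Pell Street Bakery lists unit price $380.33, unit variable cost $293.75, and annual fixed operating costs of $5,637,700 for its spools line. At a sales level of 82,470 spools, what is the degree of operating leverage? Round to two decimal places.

4.75

Total contribution margin = 82,470 × $86.58 = $7,140,252.60.
Subtracting fixed costs: EBIT = $7,140,252.60 − $5,637,700 = $1,502,552.60.
DOL = contribution ÷ EBIT = $7,140,252.60 ÷ $1,502,552.60 = 4.7521.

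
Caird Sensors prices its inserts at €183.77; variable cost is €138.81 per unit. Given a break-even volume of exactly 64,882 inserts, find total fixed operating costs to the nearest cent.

Unit CM = price − variable cost = €183.77 − €138.81 = €44.96.
Since BE = FC / CM, FC = 64,882 × €44.96 = €2,917,094.72.

€2,917,094.72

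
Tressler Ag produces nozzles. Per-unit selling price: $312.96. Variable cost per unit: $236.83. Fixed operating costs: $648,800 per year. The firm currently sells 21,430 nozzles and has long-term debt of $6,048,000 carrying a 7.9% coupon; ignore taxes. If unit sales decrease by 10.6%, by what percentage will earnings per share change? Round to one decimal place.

Total contribution margin = 21,430 × $76.13 = $1,631,465.90.
Operating income = contribution − fixed costs = $1,631,465.90 − $648,800 = $982,665.90.
Interest = $477,792.00, so EBIT − I = $504,873.90.
Degree of combined leverage = contribution ÷ (EBIT − I) = $1,631,465.90 ÷ $504,873.90 = 3.2314.
%ΔEPS = DCL × %ΔSales = 3.2314 × -10.6% = -34.3%.

-34.3%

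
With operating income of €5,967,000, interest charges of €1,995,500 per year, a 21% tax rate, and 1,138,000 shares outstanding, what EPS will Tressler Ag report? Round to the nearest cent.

Pre-tax income = €5,967,000 − €1,995,500.00 = €3,971,500.00.
After tax at 21%: net income = €3,971,500.00 × 0.79 = €3,137,485.00.
Per share: €3,137,485.00 / 1,138,000 shares = €2.76.

€2.76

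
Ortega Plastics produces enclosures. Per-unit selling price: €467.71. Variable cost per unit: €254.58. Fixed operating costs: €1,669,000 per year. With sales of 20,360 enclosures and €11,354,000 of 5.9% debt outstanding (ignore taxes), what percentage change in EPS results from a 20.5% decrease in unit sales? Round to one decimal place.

-44.5%

At 20,360 units, contribution = 20,360 × €213.13 = €4,339,326.80.
Subtracting fixed costs: EBIT = €4,339,326.80 − €1,669,000 = €2,670,326.80.
Interest = €669,886.00, so EBIT − I = €2,000,440.80.
Degree of combined leverage = contribution ÷ (EBIT − I) = €4,339,326.80 ÷ €2,000,440.80 = 2.1692.
%ΔEPS = DCL × %ΔSales = 2.1692 × -20.5% = -44.5%.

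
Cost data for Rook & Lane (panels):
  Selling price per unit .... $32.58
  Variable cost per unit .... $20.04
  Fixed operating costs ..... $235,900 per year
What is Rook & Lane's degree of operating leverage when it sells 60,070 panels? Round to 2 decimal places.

1.46

Total contribution margin = 60,070 × $12.54 = $753,277.80.
Subtracting fixed costs: EBIT = $753,277.80 − $235,900 = $517,377.80.
Degree of operating leverage = $753,277.80 / $517,377.80 = 1.4560.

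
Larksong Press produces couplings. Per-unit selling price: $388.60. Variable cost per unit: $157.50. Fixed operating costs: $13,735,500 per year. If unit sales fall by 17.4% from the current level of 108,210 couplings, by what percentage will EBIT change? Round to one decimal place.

-38.6%

At 108,210 units, contribution = 108,210 × $231.10 = $25,007,331.00.
EBIT = $25,007,331.00 − $13,735,500 = $11,271,831.00.
DOL = contribution ÷ EBIT = $25,007,331.00 ÷ $11,271,831.00 = 2.2186.
%ΔEBIT = DOL × %ΔSales = 2.2186 × -17.4% = -38.6%.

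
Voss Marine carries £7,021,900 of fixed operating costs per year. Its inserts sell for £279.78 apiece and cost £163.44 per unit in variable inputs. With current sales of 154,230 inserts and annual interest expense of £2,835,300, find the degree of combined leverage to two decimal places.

Contribution at this volume is 154,230 × £116.34 = £17,943,118.20.
Operating income = contribution − fixed costs = £17,943,118.20 − £7,021,900 = £10,921,218.20. Interest = £2,835,300.00, so EBIT − I = £8,085,918.20.
DCL = contribution ÷ (EBIT − I) = £17,943,118.20 ÷ £8,085,918.20 = 2.2191.

2.22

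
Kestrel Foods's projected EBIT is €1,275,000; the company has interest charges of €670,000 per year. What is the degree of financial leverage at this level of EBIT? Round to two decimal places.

2.11

Annual interest charges come to €670,000.00.
Degree of financial leverage = EBIT / (EBIT − interest) = €1,275,000 / €605,000.00 = 2.1074.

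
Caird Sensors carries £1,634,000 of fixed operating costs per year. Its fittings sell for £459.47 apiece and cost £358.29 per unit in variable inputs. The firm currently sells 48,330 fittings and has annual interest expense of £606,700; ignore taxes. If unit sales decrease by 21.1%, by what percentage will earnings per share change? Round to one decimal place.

-38.9%

At 48,330 units, contribution = 48,330 × £101.18 = £4,890,029.40.
EBIT = £4,890,029.40 − £1,634,000 = £3,256,029.40.
After interest of £606,700.00, pre-tax earnings = £2,649,329.40.
DCL = total CM / (EBIT − I) = £4,890,029.40 / £2,649,329.40 = 1.8458.
EPS therefore changes by 1.8458 × (-21.1%) = -38.9%.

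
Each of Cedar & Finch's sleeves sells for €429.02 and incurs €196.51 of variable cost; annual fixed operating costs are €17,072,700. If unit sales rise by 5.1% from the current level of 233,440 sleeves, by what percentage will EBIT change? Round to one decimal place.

Total contribution margin = 233,440 × €232.51 = €54,277,134.40.
EBIT = €54,277,134.40 − €17,072,700 = €37,204,434.40.
So DOL = total CM / EBIT = €54,277,134.40 / €37,204,434.40 = 1.4589.
So EBIT moves 1.4589 × (+5.1%) = +7.4%.

+7.4%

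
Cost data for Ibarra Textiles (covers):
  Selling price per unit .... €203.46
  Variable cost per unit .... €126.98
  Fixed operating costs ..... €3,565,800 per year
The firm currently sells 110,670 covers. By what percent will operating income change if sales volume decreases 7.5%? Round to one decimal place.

-13.0%

Total contribution margin = 110,670 × €76.48 = €8,464,041.60.
EBIT = €8,464,041.60 − €3,565,800 = €4,898,241.60.
Degree of operating leverage = €8,464,041.60 / €4,898,241.60 = 1.7280.
%ΔEBIT = DOL × %ΔSales = 1.7280 × -7.5% = -13.0%.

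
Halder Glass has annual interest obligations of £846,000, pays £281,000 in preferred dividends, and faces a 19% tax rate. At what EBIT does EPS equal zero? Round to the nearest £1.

Preferred dividends are paid after tax, so their pre-tax equivalent is £281,000 ÷ (1 − 0.19) = £346,913.58.
Financial break-even EBIT = interest + D_p ÷ (1 − t) = £846,000 + £346,913.58 = £1,192,913.58.

£1,192,914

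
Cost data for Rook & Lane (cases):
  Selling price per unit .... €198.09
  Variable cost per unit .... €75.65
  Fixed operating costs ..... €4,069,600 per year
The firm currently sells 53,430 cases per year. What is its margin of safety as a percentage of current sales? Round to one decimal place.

Contribution margin per unit = €198.09 − €75.65 = €122.44. Break-even units = €4,069,600 ÷ €122.44 = 33,237.50; break-even revenue = 33,237.50 × €198.09 = €6,584,017.18.
Current sales = 53,430 × €198.09 = €10,583,948.70.
Margin of safety = (€10,583,948.70 − €6,584,017.18) ÷ €10,583,948.70 = 37.8%.

37.8%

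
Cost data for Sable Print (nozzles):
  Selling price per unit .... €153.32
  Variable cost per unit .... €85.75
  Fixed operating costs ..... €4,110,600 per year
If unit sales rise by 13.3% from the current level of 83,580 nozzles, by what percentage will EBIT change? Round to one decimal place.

Contribution at this volume is 83,580 × €67.57 = €5,647,500.60.
Operating income = contribution − fixed costs = €5,647,500.60 − €4,110,600 = €1,536,900.60.
Degree of operating leverage = €5,647,500.60 / €1,536,900.60 = 3.6746.
Operating income changes by 3.6746 × +13.3% = +48.9%.

+48.9%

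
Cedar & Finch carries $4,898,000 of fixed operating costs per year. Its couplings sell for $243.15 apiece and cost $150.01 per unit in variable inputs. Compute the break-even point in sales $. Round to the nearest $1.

$12,786,651

CM per unit = $243.15 − $150.01 = $93.14; CM ratio = $93.14 / $243.15 = 0.3831.
Break-even sales = FC ÷ CM ratio = $4,898,000 × $243.15 / $93.14 = $12,786,651.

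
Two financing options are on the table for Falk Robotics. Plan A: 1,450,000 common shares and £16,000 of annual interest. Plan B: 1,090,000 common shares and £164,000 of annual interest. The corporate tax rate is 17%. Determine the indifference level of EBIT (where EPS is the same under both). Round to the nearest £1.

£612,111

Set EPS_A = EPS_B: (EBIT − £16,000)(1 − 0.17) ÷ 1,450,000 = (EBIT − £164,000)(1 − 0.17) ÷ 1,090,000.
Cancelling (1 − t) and cross-multiplying: 1,090,000·(EBIT − 16,000) = 1,450,000·(EBIT − 164,000).
Solving, EBIT = (164,000·1,450,000 − 16,000·1,090,000) / (1,450,000 − 1,090,000) = 220,360,000,000 / 360,000 = 612,111.11.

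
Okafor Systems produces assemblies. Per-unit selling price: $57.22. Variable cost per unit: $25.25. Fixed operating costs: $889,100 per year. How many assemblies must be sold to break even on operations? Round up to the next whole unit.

27,811 assemblies

Contribution margin per unit = $57.22 − $25.25 = $31.97.
Units to break even: $889,100 ÷ $31.97 = 27,810.45, rounded up to 27,811.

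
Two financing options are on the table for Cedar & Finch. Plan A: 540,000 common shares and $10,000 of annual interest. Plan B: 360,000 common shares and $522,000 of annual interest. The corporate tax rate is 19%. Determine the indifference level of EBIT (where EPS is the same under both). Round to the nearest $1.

At indifference, (EBIT − 10,000)(1 − t)/540,000 = (EBIT − 522,000)(1 − t)/360,000.
The (1 − t) factor cancels: (EBIT − 10,000) × 360,000 = (EBIT − 522,000) × 540,000.
Solving, EBIT = (522,000·540,000 − 10,000·360,000) / (540,000 − 360,000) = 278,280,000,000 / 180,000 = 1,546,000.00.

$1,546,000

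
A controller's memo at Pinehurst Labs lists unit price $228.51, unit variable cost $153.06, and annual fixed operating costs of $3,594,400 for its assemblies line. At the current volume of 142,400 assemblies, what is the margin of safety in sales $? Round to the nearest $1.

$21,653,723

Unit CM = price − variable cost = $228.51 − $153.06 = $75.45. Break-even units = $3,594,400 ÷ $75.45 = 47,639.50; break-even revenue = 47,639.50 × $228.51 = $10,886,101.31.
Actual sales revenue = 142,400 × $228.51 = $32,539,824.00.
Margin of safety = $32,539,824.00 − $10,886,101.31 = $21,653,723.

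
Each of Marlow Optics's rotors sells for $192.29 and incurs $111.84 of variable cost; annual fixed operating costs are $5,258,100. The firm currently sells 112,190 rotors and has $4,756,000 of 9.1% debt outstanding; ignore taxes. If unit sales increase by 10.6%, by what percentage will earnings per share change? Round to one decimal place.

+28.7%

Contribution at this volume is 112,190 × $80.45 = $9,025,685.50.
EBIT = $9,025,685.50 − $5,258,100 = $3,767,585.50.
Interest = $432,796.00, so EBIT − I = $3,334,789.50.
Degree of combined leverage = contribution ÷ (EBIT − I) = $9,025,685.50 ÷ $3,334,789.50 = 2.7065.
%ΔEPS = DCL × %ΔSales = 2.7065 × +10.6% = +28.7%.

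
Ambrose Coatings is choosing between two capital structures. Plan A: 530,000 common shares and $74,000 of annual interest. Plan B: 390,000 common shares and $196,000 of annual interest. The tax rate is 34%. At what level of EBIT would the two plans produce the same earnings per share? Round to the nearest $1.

$535,857

Set EPS_A = EPS_B: (EBIT − $74,000)(1 − 0.34) ÷ 530,000 = (EBIT − $196,000)(1 − 0.34) ÷ 390,000.
Cancelling (1 − t) and cross-multiplying: 390,000·(EBIT − 74,000) = 530,000·(EBIT − 196,000).
Solving, EBIT = (196,000·530,000 − 74,000·390,000) / (530,000 − 390,000) = 75,020,000,000 / 140,000 = 535,857.14.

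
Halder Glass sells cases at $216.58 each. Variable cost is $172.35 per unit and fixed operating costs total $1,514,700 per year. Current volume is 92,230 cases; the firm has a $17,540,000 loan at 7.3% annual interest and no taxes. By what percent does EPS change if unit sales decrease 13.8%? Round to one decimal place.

Contribution at this volume is 92,230 × $44.23 = $4,079,332.90.
Subtracting fixed costs: EBIT = $4,079,332.90 − $1,514,700 = $2,564,632.90.
Interest = $1,280,420.00, so EBIT − I = $1,284,212.90.
Degree of combined leverage = contribution ÷ (EBIT − I) = $4,079,332.90 ÷ $1,284,212.90 = 3.1765.
%ΔEPS = DCL × %ΔSales = 3.1765 × -13.8% = -43.8%.

-43.8%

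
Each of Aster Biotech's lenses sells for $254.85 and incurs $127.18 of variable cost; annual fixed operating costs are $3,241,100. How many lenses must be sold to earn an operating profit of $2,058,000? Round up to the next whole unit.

Unit CM = price − variable cost = $254.85 − $127.18 = $127.67.
Units = (FC + target) / CM = ($3,241,100 + $2,058,000) / $127.67 = 41,506.23, so 41,507 lenses.

41,507 lenses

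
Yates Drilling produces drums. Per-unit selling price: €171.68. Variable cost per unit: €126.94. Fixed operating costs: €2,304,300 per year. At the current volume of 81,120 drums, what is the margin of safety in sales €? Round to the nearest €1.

€5,084,433

Contribution margin per unit = €171.68 − €126.94 = €44.74. Break-even units = €2,304,300 ÷ €44.74 = 51,504.25; break-even revenue = 51,504.25 × €171.68 = €8,842,249.08.
Actual sales revenue = 81,120 × €171.68 = €13,926,681.60.
Margin of safety = €13,926,681.60 − €8,842,249.08 = €5,084,433.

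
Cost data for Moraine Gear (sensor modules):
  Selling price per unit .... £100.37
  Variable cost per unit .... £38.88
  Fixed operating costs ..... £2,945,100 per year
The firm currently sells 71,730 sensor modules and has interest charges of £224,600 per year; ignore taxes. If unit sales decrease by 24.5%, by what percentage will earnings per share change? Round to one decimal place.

Contribution at this volume is 71,730 × £61.49 = £4,410,677.70.
EBIT = £4,410,677.70 − £2,945,100 = £1,465,577.70.
Interest = £224,600.00, so EBIT − I = £1,240,977.70.
Degree of combined leverage = contribution ÷ (EBIT − I) = £4,410,677.70 ÷ £1,240,977.70 = 3.5542.
%ΔEPS = DCL × %ΔSales = 3.5542 × -24.5% = -87.1%.

-87.1%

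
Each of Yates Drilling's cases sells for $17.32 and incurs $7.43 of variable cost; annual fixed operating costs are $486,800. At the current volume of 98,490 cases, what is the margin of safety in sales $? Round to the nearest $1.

$853,332

Unit CM = price − variable cost = $17.32 − $7.43 = $9.89. Break-even units = $486,800 ÷ $9.89 = 49,221.44; break-even revenue = 49,221.44 × $17.32 = $852,515.27.
Current sales = 98,490 × $17.32 = $1,705,846.80.
Margin of safety = $1,705,846.80 − $852,515.27 = $853,332.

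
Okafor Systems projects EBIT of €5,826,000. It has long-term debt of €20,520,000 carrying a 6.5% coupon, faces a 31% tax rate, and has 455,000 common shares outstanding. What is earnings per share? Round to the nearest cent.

Interest = €1,333,800.00, so EBT = €5,826,000 − €1,333,800.00 = €4,492,200.00.
After tax at 31%: net income = €4,492,200.00 × 0.69 = €3,099,618.00.
Per share: €3,099,618.00 / 455,000 shares = €6.81.

€6.81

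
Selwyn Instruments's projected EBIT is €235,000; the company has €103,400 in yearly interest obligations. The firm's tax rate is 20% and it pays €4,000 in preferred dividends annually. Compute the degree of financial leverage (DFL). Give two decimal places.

1.86

Annual interest charges come to €103,400.00.
Pre-tax preferred-dividend burden = €4,000 ÷ (1 − 0.20) = €5,000.00.
DFL = EBIT ÷ [EBIT − I − D_p/(1−t)] = €235,000 ÷ [€235,000 − €103,400.00 − €5,000.00] = €235,000 ÷ €126,600.00 = 1.8562.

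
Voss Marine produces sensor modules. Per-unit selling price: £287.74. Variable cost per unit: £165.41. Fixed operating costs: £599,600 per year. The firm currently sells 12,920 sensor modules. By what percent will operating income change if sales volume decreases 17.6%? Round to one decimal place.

Total contribution margin = 12,920 × £122.33 = £1,580,503.60.
Subtracting fixed costs: EBIT = £1,580,503.60 − £599,600 = £980,903.60.
Degree of operating leverage = £1,580,503.60 / £980,903.60 = 1.6113.
Operating income changes by 1.6113 × -17.6% = -28.4%.

-28.4%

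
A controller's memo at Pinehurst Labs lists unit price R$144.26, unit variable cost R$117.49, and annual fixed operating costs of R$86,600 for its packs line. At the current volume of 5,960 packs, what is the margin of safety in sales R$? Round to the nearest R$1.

R$393,114

Contribution margin per unit = R$144.26 − R$117.49 = R$26.77. Break-even units = R$86,600 ÷ R$26.77 = 3,234.96; break-even revenue = 3,234.96 × R$144.26 = R$466,675.98.
Current sales = 5,960 × R$144.26 = R$859,789.60.
Margin of safety = R$859,789.60 − R$466,675.98 = R$393,114.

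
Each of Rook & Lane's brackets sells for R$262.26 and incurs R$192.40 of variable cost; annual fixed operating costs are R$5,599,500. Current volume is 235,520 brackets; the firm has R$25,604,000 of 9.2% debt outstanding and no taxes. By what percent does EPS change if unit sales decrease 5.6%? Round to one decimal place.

Total contribution margin = 235,520 × R$69.86 = R$16,453,427.20.
Subtracting fixed costs: EBIT = R$16,453,427.20 − R$5,599,500 = R$10,853,927.20.
After interest of R$2,355,568.00, pre-tax earnings = R$8,498,359.20.
Degree of combined leverage = contribution ÷ (EBIT − I) = R$16,453,427.20 ÷ R$8,498,359.20 = 1.9361.
EPS therefore changes by 1.9361 × (-5.6%) = -10.8%.

-10.8%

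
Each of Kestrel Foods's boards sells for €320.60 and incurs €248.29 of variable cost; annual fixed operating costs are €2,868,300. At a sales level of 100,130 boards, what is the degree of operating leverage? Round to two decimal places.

1.66

Total contribution margin = 100,130 × €72.31 = €7,240,400.30.
Operating income = contribution − fixed costs = €7,240,400.30 − €2,868,300 = €4,372,100.30.
So DOL = total CM / EBIT = €7,240,400.30 / €4,372,100.30 = 1.6560.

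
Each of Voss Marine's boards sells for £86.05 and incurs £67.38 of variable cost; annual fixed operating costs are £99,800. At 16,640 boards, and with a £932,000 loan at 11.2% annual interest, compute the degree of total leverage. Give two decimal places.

At 16,640 units, contribution = 16,640 × £18.67 = £310,668.80.
EBIT = £310,668.80 − £99,800 = £210,868.80. Interest = £104,384.00, so EBIT − I = £106,484.80.
DCL = contribution ÷ (EBIT − I) = £310,668.80 ÷ £106,484.80 = 2.9175.

2.92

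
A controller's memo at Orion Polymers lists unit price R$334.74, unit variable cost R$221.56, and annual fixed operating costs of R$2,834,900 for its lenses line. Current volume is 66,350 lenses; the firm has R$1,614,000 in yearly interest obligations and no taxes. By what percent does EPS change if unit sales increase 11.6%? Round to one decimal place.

+28.5%

Total contribution margin = 66,350 × R$113.18 = R$7,509,493.00.
EBIT = R$7,509,493.00 − R$2,834,900 = R$4,674,593.00.
After interest of R$1,614,000.00, pre-tax earnings = R$3,060,593.00.
Degree of combined leverage = contribution ÷ (EBIT − I) = R$7,509,493.00 ÷ R$3,060,593.00 = 2.4536.
EPS therefore changes by 2.4536 × (+11.6%) = +28.5%.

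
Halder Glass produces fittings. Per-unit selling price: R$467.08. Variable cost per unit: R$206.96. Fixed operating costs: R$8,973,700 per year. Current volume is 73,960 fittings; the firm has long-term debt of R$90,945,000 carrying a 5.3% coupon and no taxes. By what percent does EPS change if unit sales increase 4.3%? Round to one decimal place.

Total contribution margin = 73,960 × R$260.12 = R$19,238,475.20.
EBIT = R$19,238,475.20 − R$8,973,700 = R$10,264,775.20.
After interest of R$4,820,085.00, pre-tax earnings = R$5,444,690.20.
DCL = total CM / (EBIT − I) = R$19,238,475.20 / R$5,444,690.20 = 3.5334.
%ΔEPS = DCL × %ΔSales = 3.5334 × +4.3% = +15.2%.

+15.2%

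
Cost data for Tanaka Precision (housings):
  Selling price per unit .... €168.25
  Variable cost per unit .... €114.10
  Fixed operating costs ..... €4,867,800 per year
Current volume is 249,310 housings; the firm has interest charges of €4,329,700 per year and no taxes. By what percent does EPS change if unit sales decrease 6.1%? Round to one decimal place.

-19.1%

Contribution at this volume is 249,310 × €54.15 = €13,500,136.50.
Subtracting fixed costs: EBIT = €13,500,136.50 − €4,867,800 = €8,632,336.50.
After interest of €4,329,700.00, pre-tax earnings = €4,302,636.50.
DCL = total CM / (EBIT − I) = €13,500,136.50 / €4,302,636.50 = 3.1376.
EPS therefore changes by 3.1376 × (-6.1%) = -19.1%.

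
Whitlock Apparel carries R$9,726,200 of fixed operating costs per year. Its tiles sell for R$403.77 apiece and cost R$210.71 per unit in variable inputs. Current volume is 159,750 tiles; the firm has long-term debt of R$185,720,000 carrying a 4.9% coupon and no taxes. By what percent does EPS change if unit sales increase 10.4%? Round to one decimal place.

+26.7%

Total contribution margin = 159,750 × R$193.06 = R$30,841,335.00.
EBIT = R$30,841,335.00 − R$9,726,200 = R$21,115,135.00.
After interest of R$9,100,280.00, pre-tax earnings = R$12,014,855.00.
Degree of combined leverage = contribution ÷ (EBIT − I) = R$30,841,335.00 ÷ R$12,014,855.00 = 2.5669.
EPS therefore changes by 2.5669 × (+10.4%) = +26.7%.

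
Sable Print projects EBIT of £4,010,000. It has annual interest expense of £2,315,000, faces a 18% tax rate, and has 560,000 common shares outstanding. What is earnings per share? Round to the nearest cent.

£2.48

Interest = £2,315,000.00, so EBT = £4,010,000 − £2,315,000.00 = £1,695,000.00.
Net income = £1,695,000.00 × (1 − 0.18) = £1,389,900.00.
Per share: £1,389,900.00 / 560,000 shares = £2.48.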